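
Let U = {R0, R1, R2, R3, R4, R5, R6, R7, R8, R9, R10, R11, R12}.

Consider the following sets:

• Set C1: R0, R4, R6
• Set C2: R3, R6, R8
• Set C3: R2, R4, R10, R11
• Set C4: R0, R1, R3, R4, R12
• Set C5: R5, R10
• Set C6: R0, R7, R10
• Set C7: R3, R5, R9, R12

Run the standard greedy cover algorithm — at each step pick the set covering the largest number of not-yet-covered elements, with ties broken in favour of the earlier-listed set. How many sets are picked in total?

Greedy: pick C4 (covers 5 new) → pick C3 (covers 3 new) → pick C2 (covers 2 new) → pick C7 (covers 2 new) → pick C6 (covers 1 new). Total picks: 5.

5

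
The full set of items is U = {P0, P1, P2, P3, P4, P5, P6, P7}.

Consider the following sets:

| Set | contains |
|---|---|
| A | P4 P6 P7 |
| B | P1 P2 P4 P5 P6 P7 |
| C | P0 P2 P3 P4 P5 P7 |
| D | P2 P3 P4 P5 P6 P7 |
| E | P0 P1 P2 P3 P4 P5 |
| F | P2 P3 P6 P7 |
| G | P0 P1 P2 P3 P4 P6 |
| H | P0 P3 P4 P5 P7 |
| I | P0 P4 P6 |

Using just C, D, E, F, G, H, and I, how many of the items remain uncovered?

0

Union of C, D, E, F, G, H, I = {P0, P1, P2, P3, P4, P5, P6, P7} — that's every item, so 0 are uncovered.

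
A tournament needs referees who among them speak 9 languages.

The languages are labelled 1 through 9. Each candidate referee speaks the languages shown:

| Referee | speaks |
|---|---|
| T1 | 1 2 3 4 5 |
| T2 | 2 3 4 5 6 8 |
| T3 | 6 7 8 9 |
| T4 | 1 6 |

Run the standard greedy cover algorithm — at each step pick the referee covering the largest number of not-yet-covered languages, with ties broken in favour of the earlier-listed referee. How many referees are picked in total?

Greedy: pick T2 (covers 6 new) → pick T3 (covers 2 new) → pick T1 (covers 1 new). Total picks: 3.
(The true minimum cover uses only 2 referees, so greedy is not optimal here.)

3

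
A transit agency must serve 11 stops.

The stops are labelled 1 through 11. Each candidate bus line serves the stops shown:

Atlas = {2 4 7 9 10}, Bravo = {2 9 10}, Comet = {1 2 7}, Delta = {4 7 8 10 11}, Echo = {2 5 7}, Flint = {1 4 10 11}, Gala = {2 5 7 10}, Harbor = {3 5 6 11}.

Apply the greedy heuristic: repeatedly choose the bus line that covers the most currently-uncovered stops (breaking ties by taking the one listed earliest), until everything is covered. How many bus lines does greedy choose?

4

Greedy: pick Atlas (covers 5 new) → pick Harbor (covers 4 new) → pick Comet (covers 1 new) → pick Delta (covers 1 new). Total picks: 4.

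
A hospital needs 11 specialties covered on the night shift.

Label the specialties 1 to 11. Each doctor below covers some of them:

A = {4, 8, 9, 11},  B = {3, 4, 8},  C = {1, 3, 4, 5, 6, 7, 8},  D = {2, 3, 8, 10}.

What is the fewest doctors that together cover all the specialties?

3

Take {A, C, D}. Their union is {1, 2, 3, 4, 5, 6, 7, 8, 9, 10, 11}, which is all 11 specialties.
Only C contains 1, so C is forced; the remaining 4 specialties need at least 2 more doctors (each remaining doctor adds at most 2) — so at least 3 doctors are needed, and 3 is optimal.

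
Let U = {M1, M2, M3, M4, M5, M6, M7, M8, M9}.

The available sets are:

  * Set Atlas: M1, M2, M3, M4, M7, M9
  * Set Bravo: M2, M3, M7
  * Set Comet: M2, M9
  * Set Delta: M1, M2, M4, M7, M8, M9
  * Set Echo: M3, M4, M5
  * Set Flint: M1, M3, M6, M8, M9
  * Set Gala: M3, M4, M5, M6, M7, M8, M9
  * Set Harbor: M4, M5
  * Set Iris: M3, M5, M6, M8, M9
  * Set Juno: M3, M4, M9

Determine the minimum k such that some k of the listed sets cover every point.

Delta and Iris cover everything between them: the union {M1, M2, M3, M4, M5, M6, M7, M8, M9} is all of U.
No single set has all 9 points (the largest, Gala, has 7), so 2 is optimal.

2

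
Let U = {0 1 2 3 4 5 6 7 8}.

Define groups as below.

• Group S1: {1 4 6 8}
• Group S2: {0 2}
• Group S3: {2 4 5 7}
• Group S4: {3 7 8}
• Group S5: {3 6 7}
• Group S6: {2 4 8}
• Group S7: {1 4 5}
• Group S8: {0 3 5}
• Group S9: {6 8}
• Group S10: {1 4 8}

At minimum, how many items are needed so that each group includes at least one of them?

4

Take H = {0, 1, 7, 8}. Each listed group contains at least one of these, so H is a hitting set of size 4.
No choice of 3 items meets every group, so 4 is the minimum.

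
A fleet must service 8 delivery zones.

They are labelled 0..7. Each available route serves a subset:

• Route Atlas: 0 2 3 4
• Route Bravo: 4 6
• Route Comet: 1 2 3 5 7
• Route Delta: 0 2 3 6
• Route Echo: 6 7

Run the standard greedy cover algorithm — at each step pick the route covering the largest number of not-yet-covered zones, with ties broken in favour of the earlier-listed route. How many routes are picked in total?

Greedy: pick Comet (covers 5 new) → pick Atlas (covers 2 new) → pick Bravo (covers 1 new). Total picks: 3.

3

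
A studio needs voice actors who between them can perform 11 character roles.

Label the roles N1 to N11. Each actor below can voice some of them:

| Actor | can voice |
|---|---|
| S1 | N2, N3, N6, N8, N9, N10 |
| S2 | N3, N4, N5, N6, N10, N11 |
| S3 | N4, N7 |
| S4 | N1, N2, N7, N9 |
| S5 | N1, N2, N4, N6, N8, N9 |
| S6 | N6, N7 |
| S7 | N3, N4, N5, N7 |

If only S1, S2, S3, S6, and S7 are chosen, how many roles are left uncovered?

1

Union of S1, S2, S3, S6, S7 = {N2, N3, N4, N5, N6, N7, N8, N9, N10, N11}.
Not covered: N1 — 1 role.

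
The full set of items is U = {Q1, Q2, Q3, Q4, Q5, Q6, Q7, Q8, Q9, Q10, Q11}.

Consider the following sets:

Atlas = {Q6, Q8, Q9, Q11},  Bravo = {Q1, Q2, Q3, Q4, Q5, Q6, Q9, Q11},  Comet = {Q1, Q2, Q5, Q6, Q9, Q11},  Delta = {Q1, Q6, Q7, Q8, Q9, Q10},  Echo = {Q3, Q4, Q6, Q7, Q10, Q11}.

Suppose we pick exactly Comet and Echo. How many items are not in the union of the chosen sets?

1

Union of Comet, Echo = {Q1, Q2, Q3, Q4, Q5, Q6, Q7, Q9, Q10, Q11}.
Not covered: Q8 — 1 item.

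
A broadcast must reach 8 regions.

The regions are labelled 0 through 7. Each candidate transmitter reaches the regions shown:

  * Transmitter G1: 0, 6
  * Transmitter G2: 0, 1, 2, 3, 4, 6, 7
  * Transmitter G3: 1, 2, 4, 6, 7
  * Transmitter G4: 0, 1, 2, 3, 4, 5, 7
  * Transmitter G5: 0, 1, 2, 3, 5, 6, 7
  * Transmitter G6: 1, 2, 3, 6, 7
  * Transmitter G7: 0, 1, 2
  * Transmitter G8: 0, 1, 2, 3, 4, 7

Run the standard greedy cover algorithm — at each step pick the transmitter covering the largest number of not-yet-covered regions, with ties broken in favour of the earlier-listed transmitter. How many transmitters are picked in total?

Greedy: pick G2 (covers 7 new) → pick G4 (covers 1 new). Total picks: 2.

2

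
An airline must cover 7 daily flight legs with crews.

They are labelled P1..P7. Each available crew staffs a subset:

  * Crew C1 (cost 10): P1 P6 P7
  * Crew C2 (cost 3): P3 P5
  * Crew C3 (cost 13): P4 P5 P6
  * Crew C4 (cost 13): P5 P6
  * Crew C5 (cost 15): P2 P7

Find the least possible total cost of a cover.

41

C1, C2, C3, C5 together cover every leg (C1 ∪ C2 ∪ C3 ∪ C5 = {P1, P2, P3, P4, P5, P6, P7}); total cost 10 + 3 + 13 + 15 = 41.
No covering selection has total cost below 41.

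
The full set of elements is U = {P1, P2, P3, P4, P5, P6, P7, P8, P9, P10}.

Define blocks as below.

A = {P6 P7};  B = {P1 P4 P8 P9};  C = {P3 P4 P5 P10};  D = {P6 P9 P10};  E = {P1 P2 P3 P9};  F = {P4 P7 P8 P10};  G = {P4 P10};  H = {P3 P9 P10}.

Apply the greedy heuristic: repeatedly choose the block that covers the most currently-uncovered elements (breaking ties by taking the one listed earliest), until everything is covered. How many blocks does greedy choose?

4

Greedy: pick B (covers 4 new) → pick C (covers 3 new) → pick A (covers 2 new) → pick E (covers 1 new). Total picks: 4.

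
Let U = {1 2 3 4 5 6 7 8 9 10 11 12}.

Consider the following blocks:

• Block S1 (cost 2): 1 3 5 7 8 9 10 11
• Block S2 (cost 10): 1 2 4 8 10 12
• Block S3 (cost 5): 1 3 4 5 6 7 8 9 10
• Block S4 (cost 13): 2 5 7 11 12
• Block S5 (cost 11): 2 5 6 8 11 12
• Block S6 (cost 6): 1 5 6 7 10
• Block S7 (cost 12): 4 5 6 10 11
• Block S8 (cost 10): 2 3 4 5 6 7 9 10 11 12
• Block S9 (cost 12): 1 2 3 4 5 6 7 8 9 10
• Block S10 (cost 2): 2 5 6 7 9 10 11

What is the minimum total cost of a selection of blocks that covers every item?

12

S1, S8 together cover every item (S1 ∪ S8 = {1, 2, 3, 4, 5, 6, 7, 8, 9, 10, 11, 12}); total cost 2 + 10 = 12.
The greedy pick S1, S10, S2 costs 14; no covering selection beats 12.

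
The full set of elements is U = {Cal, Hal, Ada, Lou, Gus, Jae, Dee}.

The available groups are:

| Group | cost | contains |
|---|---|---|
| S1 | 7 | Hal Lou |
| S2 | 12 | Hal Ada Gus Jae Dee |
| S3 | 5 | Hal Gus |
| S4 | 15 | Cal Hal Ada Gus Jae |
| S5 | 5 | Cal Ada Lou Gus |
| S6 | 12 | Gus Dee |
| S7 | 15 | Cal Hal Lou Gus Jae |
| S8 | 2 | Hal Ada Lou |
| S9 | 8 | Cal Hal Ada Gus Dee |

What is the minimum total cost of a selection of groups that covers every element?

S2, S5 together cover every element (S2 ∪ S5 = {Cal, Hal, Ada, Lou, Gus, Jae, Dee}); total cost 12 + 5 = 17.
The greedy pick S8, S5, S2 costs 19; no covering selection beats 17.

17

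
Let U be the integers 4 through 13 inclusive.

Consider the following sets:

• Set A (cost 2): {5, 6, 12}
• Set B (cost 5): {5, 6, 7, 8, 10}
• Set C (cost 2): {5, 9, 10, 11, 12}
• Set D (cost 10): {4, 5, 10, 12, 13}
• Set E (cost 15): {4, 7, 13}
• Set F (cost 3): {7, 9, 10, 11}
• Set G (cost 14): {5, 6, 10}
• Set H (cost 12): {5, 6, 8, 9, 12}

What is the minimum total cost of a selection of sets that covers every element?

17

B, C, D together cover every element (B ∪ C ∪ D = {4, 5, 6, 7, 8, 9, 10, 11, 12, 13}); total cost 5 + 2 + 10 = 17.
No covering selection has total cost below 17.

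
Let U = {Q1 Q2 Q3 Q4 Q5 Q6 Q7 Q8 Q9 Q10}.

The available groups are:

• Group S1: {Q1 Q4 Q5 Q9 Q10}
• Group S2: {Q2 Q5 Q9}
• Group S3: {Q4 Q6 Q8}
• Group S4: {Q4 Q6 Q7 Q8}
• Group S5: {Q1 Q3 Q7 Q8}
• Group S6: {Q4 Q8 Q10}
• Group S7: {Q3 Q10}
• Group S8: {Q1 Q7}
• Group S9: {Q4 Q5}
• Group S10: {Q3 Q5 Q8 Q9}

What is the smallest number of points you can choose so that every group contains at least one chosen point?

4

The 4 points {Q4, Q5, Q7, Q10} hit every group.
The groups S2, S3, S7, S8 are pairwise disjoint, so any hitting set needs a separate point for each — at least 4. Hence 4 is optimal.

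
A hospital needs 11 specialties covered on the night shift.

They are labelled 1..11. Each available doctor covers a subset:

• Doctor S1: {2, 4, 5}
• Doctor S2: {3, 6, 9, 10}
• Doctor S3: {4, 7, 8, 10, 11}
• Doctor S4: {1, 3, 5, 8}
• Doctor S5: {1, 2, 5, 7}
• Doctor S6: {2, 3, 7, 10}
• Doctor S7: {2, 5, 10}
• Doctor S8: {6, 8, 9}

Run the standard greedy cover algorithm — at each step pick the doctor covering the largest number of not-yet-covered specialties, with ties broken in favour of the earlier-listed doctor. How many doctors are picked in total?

3

Greedy: pick S3 (covers 5 new) → pick S2 (covers 3 new) → pick S5 (covers 3 new). Total picks: 3.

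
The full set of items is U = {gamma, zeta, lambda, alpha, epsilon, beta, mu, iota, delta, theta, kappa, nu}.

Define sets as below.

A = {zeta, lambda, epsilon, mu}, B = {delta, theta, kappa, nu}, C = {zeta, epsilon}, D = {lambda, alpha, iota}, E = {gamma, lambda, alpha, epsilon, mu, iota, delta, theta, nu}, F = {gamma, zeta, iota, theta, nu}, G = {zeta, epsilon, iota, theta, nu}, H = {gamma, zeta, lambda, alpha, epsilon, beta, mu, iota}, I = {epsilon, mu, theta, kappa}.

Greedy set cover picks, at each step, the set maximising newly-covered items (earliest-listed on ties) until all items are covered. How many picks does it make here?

3

Greedy: pick E (covers 9 new) → pick H (covers 2 new) → pick B (covers 1 new). Total picks: 3.
(The true minimum cover uses only 2 sets, so greedy is not optimal here.)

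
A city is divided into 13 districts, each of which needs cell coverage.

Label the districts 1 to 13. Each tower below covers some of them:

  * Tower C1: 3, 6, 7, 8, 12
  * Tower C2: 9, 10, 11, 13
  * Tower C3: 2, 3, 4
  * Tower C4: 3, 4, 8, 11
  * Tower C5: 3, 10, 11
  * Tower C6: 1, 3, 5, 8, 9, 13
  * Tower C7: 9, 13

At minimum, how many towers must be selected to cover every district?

Take {C1, C3, C5, C6}. Their union is {1, 2, 3, 4, 5, 6, 7, 8, 9, 10, 11, 12, 13}, which is all 13 districts.
Only C6 contains 1, so C6 is forced; the remaining 7 districts need at least 3 more towers (each remaining tower adds at most 3) — so at least 4 towers are needed, and 4 is optimal.

4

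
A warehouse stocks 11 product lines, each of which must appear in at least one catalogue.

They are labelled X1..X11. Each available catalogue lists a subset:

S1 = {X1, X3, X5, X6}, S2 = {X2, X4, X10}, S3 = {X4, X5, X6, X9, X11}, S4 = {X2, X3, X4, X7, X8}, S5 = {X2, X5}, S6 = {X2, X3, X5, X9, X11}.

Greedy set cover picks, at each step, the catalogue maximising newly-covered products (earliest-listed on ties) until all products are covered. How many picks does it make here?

4

Greedy: pick S3 (covers 5 new) → pick S4 (covers 4 new) → pick S1 (covers 1 new) → pick S2 (covers 1 new). Total picks: 4.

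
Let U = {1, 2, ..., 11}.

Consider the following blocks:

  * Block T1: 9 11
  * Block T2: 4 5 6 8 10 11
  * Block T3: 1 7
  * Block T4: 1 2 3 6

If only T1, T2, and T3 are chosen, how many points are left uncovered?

Union of T1, T2, T3 = {1, 4, 5, 6, 7, 8, 9, 10, 11}.
Not covered: 2, 3 — 2 points.

2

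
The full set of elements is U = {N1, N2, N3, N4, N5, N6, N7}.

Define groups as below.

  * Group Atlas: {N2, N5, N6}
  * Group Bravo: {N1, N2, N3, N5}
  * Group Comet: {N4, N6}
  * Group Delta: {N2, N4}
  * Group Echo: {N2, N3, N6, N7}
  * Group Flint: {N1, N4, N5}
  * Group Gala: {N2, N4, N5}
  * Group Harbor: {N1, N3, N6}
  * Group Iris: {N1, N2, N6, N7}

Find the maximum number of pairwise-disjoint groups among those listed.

Gala, Harbor are pairwise disjoint (Gala={N2,N4,N5}; Harbor={N1,N3,N6}).
Every remaining group overlaps one of these, and no 3 of the listed groups are pairwise disjoint, so 2 is the maximum.

2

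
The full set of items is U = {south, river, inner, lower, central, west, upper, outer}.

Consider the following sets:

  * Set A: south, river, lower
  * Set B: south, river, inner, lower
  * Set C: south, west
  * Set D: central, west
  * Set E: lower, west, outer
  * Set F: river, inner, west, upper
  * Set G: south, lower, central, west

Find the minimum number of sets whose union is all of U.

E, F, and G cover everything between them: the union {south, river, inner, lower, central, west, upper, outer} is all of U.
Only F contains upper, so F is forced; the remaining 4 items need at least 2 more sets (each remaining set adds at most 3) — so at least 3 sets are needed, and 3 is optimal.

3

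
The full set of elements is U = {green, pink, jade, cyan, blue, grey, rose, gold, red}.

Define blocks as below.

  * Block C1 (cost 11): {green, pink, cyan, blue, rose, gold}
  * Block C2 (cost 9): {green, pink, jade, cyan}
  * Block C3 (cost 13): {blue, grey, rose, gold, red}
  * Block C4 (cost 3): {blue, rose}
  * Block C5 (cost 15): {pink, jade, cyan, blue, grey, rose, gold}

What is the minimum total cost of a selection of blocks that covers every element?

22

C2, C3 together cover every element (C2 ∪ C3 = {green, pink, jade, cyan, blue, grey, rose, gold, red}); total cost 9 + 13 = 22.
The greedy pick C4, C2, C3 costs 25; no covering selection beats 22.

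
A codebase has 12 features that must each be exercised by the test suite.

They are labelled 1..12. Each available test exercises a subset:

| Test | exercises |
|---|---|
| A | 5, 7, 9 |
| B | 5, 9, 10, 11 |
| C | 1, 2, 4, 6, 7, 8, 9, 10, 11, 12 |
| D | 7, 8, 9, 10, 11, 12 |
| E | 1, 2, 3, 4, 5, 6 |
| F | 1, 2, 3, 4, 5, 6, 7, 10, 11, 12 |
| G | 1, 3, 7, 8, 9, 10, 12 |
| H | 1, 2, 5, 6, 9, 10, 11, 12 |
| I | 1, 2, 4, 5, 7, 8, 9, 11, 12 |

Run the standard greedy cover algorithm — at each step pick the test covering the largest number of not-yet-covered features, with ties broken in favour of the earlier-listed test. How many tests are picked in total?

Greedy: pick C (covers 10 new) → pick E (covers 2 new). Total picks: 2.

2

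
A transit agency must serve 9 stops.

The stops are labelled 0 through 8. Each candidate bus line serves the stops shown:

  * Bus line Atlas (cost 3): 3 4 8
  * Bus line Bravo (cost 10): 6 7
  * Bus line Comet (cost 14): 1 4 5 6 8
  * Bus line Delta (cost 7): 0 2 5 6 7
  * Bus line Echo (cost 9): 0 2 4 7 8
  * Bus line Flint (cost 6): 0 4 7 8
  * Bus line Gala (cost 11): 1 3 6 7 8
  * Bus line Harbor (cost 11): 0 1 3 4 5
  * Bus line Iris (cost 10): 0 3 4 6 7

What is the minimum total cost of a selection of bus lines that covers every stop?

Atlas, Delta, Gala together cover every stop (Atlas ∪ Delta ∪ Gala = {0, 1, 2, 3, 4, 5, 6, 7, 8}); total cost 3 + 7 + 11 = 21.
No covering selection has total cost below 21.

21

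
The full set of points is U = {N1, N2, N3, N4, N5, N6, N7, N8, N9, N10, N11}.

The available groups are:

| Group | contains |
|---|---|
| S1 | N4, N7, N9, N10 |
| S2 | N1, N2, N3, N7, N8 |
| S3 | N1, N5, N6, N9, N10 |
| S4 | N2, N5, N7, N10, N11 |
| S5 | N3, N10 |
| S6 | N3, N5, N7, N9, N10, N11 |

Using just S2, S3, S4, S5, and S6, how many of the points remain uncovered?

1

Union of S2, S3, S4, S5, S6 = {N1, N2, N3, N5, N6, N7, N8, N9, N10, N11}.
Not covered: N4 — 1 point.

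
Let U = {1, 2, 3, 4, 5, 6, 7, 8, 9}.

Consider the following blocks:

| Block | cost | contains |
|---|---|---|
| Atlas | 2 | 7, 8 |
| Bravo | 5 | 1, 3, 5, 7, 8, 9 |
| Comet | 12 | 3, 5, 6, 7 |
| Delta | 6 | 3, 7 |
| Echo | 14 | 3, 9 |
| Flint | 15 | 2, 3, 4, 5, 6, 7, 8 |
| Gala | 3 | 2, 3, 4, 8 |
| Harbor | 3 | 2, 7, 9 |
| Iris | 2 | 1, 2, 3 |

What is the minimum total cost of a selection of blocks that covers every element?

20

Bravo, Comet, Gala together cover every element (Bravo ∪ Comet ∪ Gala = {1, 2, 3, 4, 5, 6, 7, 8, 9}); total cost 5 + 12 + 3 = 20.
The greedy pick Iris, Atlas, Bravo, Gala, Comet costs 24; no covering selection beats 20.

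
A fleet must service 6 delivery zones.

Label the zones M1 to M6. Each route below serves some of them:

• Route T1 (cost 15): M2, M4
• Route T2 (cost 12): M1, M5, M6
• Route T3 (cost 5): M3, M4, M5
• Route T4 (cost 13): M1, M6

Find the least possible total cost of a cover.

T1, T2, T3 together cover every zone (T1 ∪ T2 ∪ T3 = {M1, M2, M3, M4, M5, M6}); total cost 15 + 12 + 5 = 32.
No covering selection has total cost below 32.

32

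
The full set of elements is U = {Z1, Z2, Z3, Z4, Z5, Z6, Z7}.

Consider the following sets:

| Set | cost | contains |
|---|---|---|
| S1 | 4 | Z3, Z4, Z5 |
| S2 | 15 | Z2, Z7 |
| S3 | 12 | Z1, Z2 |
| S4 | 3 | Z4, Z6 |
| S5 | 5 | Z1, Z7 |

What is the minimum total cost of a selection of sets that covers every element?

24

S1, S3, S4, S5 together cover every element (S1 ∪ S3 ∪ S4 ∪ S5 = {Z1, Z2, Z3, Z4, Z5, Z6, Z7}); total cost 4 + 12 + 3 + 5 = 24.
No covering selection has total cost below 24.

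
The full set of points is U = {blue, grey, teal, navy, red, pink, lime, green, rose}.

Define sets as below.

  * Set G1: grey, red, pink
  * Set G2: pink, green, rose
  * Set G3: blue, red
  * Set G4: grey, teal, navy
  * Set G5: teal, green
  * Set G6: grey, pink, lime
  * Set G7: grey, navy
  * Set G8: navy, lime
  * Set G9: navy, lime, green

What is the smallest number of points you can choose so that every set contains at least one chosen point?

4

H = {grey, red, lime, green} meets every set (each contains at least one member of H), and |H| = 4.
No choice of 3 points meets every set, so 4 is the minimum.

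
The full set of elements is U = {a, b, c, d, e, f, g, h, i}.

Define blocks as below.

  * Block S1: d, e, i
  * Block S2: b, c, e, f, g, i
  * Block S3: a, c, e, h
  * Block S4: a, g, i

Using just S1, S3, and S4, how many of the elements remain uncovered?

2

Union of S1, S3, S4 = {a, c, d, e, g, h, i}.
Not covered: b, f — 2 elements.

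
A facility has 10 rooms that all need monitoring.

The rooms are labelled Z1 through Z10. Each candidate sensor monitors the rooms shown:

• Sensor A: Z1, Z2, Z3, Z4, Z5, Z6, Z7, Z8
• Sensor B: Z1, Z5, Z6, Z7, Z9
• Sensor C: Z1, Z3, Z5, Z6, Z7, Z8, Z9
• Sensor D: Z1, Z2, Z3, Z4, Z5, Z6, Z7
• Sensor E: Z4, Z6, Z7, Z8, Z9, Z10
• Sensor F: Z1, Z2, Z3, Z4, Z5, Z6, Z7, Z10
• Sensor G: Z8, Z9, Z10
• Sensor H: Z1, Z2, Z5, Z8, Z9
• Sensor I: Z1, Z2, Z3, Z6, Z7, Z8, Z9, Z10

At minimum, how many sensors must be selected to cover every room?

2

C and F together: C ∪ F = {Z1, Z2, Z3, Z4, Z5, Z6, Z7, Z8, Z9, Z10} — every room is covered.
No single sensor has all 10 rooms (the largest, A, has 8), so 2 is optimal.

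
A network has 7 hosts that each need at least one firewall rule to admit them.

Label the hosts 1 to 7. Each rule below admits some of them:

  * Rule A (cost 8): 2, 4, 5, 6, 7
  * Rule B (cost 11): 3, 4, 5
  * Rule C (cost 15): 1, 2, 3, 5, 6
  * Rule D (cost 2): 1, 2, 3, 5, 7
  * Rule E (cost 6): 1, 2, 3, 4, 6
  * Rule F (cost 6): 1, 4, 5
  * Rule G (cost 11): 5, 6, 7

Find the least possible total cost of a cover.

D, E together cover every host (D ∪ E = {1, 2, 3, 4, 5, 6, 7}); total cost 2 + 6 = 8.
No covering selection has total cost below 8.

8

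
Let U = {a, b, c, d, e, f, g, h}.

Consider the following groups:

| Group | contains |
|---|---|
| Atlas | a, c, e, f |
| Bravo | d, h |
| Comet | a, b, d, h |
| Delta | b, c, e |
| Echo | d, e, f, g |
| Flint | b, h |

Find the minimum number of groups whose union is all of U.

3

Atlas, Comet, and Echo cover everything between them: the union {a, b, c, d, e, f, g, h} is all of U.
Only Echo contains g, so Echo is forced; the remaining 4 items need at least 2 more groups (each remaining group adds at most 3) — so at least 3 groups are needed, and 3 is optimal.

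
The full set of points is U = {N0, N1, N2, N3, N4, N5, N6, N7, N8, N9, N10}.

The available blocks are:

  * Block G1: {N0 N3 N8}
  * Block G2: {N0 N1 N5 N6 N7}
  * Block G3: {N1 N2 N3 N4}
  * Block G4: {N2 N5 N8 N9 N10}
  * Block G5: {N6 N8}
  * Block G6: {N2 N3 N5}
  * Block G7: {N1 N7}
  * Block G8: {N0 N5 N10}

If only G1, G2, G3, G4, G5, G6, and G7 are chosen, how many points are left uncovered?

0

Union of G1, G2, G3, G4, G5, G6, G7 = {N0, N1, N2, N3, N4, N5, N6, N7, N8, N9, N10} — that's every point, so 0 are uncovered.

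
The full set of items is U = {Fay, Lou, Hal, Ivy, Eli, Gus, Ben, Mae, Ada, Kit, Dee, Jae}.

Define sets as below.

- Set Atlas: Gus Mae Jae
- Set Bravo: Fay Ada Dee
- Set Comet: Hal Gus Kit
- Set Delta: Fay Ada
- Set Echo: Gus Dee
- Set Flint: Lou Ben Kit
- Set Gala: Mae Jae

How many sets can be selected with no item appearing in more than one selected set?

Delta, Echo, Flint, Gala are pairwise disjoint (Delta={Fay,Ada}; Echo={Gus,Dee}; Flint={Lou,Ben,Kit}; Gala={Mae,Jae}).
Every remaining set overlaps one of these, and no 5 of the listed sets are pairwise disjoint, so 4 is the maximum.

4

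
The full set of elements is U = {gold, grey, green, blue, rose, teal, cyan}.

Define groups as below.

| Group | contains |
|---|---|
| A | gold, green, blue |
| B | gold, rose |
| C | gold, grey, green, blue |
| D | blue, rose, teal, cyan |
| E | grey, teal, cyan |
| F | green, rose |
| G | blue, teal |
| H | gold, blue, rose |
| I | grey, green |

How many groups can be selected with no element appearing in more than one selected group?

3

B, G, I are pairwise disjoint (B={gold,rose}; G={blue,teal}; I={grey,green}).
Every remaining group overlaps one of these, and no 4 of the listed groups are pairwise disjoint, so 3 is the maximum.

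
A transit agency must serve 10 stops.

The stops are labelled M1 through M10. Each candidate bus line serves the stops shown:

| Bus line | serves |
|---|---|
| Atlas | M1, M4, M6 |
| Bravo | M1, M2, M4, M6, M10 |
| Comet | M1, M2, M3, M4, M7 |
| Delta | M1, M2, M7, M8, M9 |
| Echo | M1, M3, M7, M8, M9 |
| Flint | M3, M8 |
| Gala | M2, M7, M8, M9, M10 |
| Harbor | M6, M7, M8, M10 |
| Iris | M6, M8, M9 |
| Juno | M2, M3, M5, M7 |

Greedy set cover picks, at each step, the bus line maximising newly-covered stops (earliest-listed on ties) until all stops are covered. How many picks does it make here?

Greedy: pick Bravo (covers 5 new) → pick Echo (covers 4 new) → pick Juno (covers 1 new). Total picks: 3.

3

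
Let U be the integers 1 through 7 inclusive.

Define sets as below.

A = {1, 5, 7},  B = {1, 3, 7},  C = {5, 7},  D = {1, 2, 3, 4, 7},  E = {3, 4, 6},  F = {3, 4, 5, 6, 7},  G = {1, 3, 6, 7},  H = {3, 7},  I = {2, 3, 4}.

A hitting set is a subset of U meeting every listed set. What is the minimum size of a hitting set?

2

T = {3, 7} meets every set (each contains at least one member of T), and |T| = 2.
The sets C, I are pairwise disjoint, so any hitting set needs a separate element for each — at least 2. Hence 2 is optimal.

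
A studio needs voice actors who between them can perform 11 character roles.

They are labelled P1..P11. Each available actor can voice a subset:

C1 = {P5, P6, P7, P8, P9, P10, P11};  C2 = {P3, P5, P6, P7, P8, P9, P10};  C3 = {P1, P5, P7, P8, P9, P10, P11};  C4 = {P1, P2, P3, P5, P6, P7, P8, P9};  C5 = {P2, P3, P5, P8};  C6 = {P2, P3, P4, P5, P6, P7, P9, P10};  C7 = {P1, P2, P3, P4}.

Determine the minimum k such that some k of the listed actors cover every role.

2

Take {C3, C6}. Their union is {P1, P2, P3, P4, P5, P6, P7, P8, P9, P10, P11}, which is all 11 roles.
No single actor has all 11 roles (the largest, C4, has 8), so 2 is optimal.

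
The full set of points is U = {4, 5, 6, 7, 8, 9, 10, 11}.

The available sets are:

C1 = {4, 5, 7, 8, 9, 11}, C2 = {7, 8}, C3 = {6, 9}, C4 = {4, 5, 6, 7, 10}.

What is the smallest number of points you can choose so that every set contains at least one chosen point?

The 2 points {6, 7} hit every set.
The sets C2, C3 are pairwise disjoint, so any hitting set needs a separate point for each — at least 2. Hence 2 is optimal.

2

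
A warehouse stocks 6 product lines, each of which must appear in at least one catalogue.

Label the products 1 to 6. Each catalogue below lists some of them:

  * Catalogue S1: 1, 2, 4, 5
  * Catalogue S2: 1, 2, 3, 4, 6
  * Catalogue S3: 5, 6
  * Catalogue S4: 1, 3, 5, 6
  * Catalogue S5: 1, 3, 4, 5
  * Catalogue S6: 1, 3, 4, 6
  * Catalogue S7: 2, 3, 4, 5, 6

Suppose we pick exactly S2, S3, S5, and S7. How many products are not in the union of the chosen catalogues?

Union of S2, S3, S5, S7 = {1, 2, 3, 4, 5, 6} — that's every product, so 0 are uncovered.

0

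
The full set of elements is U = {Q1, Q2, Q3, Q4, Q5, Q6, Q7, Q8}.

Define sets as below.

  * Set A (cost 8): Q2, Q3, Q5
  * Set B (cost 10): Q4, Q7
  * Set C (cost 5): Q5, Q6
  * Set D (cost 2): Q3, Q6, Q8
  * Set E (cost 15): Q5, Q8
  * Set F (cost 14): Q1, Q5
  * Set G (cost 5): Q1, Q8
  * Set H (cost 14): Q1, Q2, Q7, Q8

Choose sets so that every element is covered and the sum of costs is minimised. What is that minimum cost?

25

A, B, D, G together cover every element (A ∪ B ∪ D ∪ G = {Q1, Q2, Q3, Q4, Q5, Q6, Q7, Q8}); total cost 8 + 10 + 2 + 5 = 25.
No covering selection has total cost below 25.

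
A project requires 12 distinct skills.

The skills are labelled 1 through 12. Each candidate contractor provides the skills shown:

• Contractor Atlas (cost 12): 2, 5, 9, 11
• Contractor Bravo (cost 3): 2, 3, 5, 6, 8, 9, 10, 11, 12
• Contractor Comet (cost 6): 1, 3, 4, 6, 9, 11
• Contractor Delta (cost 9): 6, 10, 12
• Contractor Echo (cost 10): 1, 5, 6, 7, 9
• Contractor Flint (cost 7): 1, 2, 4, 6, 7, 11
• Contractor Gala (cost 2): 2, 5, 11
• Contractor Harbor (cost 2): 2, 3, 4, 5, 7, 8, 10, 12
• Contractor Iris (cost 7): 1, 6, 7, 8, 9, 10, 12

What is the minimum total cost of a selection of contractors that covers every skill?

Comet, Harbor together cover every skill (Comet ∪ Harbor = {1, 2, 3, 4, 5, 6, 7, 8, 9, 10, 11, 12}); total cost 6 + 2 = 8.
The greedy pick Harbor, Bravo, Comet costs 11; no covering selection beats 8.

8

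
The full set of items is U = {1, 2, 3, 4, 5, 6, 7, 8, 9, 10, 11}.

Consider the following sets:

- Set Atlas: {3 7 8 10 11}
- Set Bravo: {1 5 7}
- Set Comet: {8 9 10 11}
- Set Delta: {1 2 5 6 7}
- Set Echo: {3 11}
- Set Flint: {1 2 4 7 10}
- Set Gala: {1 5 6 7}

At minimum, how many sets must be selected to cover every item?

4

Comet and Echo and Flint and Gala together: Comet ∪ Echo ∪ Flint ∪ Gala = {1, 2, 3, 4, 5, 6, 7, 8, 9, 10, 11} — every item is covered.
No 3 of the 7 sets cover everything (all 35 combinations miss at least one item), so 4 is optimal.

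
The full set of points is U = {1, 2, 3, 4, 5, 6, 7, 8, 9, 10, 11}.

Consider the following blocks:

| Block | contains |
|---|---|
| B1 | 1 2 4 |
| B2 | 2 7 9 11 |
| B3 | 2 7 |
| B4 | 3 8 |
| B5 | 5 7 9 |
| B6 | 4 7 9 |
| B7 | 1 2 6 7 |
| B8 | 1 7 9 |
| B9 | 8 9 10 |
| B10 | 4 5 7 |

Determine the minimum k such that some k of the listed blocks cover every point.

5

B2 and B4 and B7 and B9 and B10 together: B2 ∪ B4 ∪ B7 ∪ B9 ∪ B10 = {1, 2, 3, 4, 5, 6, 7, 8, 9, 10, 11} — every point is covered.
Only B2 contains 11, so B2 is forced; the remaining 7 points need at least 4 more blocks (each remaining block adds at most 2) — so at least 5 blocks are needed, and 5 is optimal.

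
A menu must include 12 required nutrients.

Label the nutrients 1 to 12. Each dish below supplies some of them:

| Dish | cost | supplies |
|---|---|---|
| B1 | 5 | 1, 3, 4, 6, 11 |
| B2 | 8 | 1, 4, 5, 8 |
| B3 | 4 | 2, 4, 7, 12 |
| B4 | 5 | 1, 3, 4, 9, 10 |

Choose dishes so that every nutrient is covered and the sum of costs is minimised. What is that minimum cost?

22

B1, B2, B3, B4 together cover every nutrient (B1 ∪ B2 ∪ B3 ∪ B4 = {1, 2, 3, 4, 5, 6, 7, 8, 9, 10, 11, 12}); total cost 5 + 8 + 4 + 5 = 22.
No covering selection has total cost below 22.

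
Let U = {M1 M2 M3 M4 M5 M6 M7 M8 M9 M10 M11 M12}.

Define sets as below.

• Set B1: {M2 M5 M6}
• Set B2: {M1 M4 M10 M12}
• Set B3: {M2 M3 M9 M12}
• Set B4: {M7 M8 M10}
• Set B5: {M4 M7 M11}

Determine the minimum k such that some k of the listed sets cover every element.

5

B1 and B2 and B3 and B4 and B5 together: B1 ∪ B2 ∪ B3 ∪ B4 ∪ B5 = {M1, M2, M3, M4, M5, M6, M7, M8, M9, M10, M11, M12} — every element is covered.
No 4 of the 5 sets cover everything (all 5 combinations miss at least one element), so 5 is optimal.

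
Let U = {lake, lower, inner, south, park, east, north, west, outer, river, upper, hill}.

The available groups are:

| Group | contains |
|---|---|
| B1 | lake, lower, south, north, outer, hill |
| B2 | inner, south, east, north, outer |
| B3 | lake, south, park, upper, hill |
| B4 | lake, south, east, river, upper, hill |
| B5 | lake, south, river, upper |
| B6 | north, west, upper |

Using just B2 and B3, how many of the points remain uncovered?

3

Union of B2, B3 = {lake, inner, south, park, east, north, outer, upper, hill}.
Not covered: lower, west, river — 3 points.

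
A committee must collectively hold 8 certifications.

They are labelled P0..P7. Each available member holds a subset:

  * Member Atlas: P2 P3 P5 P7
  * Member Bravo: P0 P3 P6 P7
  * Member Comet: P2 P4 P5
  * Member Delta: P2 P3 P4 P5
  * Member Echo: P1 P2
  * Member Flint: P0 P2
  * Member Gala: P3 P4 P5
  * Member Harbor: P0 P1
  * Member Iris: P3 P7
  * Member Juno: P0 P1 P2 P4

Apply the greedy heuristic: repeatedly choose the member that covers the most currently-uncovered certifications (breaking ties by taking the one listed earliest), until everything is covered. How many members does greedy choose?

Greedy: pick Atlas (covers 4 new) → pick Juno (covers 3 new) → pick Bravo (covers 1 new). Total picks: 3.

3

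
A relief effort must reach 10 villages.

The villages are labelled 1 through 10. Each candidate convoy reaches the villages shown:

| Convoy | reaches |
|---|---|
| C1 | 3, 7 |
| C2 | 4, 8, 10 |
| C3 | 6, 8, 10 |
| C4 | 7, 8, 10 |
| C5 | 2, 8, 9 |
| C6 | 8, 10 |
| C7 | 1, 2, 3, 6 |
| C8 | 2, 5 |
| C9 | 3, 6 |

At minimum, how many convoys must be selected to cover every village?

Take {C1, C2, C5, C7, C8}. Their union is {1, 2, 3, 4, 5, 6, 7, 8, 9, 10}, which is all 10 villages.
No 4 of the 9 convoys cover everything (all 126 combinations miss at least one village), so 5 is optimal.

5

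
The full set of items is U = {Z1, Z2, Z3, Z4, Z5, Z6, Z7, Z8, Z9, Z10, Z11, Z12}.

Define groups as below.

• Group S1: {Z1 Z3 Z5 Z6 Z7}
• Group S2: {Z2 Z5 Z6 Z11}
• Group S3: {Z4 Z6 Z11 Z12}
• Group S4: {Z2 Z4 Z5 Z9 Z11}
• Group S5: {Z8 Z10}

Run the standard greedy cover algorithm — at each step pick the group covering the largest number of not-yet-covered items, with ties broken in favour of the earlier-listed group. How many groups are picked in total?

4

Greedy: pick S1 (covers 5 new) → pick S4 (covers 4 new) → pick S5 (covers 2 new) → pick S3 (covers 1 new). Total picks: 4.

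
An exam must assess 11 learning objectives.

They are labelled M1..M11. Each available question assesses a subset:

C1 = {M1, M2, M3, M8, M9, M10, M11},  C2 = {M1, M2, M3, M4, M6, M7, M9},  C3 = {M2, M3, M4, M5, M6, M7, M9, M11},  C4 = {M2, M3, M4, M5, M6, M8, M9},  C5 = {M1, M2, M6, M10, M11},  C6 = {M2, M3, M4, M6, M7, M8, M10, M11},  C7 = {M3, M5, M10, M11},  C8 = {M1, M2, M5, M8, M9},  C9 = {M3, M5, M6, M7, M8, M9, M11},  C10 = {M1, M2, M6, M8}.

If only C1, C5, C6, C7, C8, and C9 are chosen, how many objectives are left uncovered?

Union of C1, C5, C6, C7, C8, C9 = {M1, M2, M3, M4, M5, M6, M7, M8, M9, M10, M11} — that's every objective, so 0 are uncovered.

0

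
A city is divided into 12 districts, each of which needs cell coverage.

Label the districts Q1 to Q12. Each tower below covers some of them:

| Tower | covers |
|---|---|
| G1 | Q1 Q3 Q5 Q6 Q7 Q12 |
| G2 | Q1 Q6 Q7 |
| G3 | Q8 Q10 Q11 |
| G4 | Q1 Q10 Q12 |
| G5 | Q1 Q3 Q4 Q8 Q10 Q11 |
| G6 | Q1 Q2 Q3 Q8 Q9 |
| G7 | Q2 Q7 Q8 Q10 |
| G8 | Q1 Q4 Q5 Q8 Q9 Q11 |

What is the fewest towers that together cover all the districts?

G1 and G7 and G8 together: G1 ∪ G7 ∪ G8 = {Q1, Q2, Q3, Q4, Q5, Q6, Q7, Q8, Q9, Q10, Q11, Q12} — every district is covered.
No 2 of the 8 towers cover everything (all 28 combinations miss at least one district), so 3 is optimal.

3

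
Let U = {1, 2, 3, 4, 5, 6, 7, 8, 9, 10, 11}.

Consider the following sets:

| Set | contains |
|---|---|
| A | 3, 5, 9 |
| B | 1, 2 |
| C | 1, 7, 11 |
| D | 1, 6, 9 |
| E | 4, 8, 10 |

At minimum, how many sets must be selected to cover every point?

A and B and C and D and E together: A ∪ B ∪ C ∪ D ∪ E = {1, 2, 3, 4, 5, 6, 7, 8, 9, 10, 11} — every point is covered.
No 4 of the 5 sets cover everything (all 5 combinations miss at least one point), so 5 is optimal.

5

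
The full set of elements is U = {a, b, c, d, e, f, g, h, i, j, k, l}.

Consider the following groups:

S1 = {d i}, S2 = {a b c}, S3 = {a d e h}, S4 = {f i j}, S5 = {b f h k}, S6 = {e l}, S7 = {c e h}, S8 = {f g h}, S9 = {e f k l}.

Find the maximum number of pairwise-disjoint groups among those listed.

4

S1, S2, S6, S8 are pairwise disjoint (S1={d,i}; S2={a,b,c}; S6={e,l}; S8={f,g,h}).
Every remaining group overlaps one of these, and no 5 of the listed groups are pairwise disjoint, so 4 is the maximum.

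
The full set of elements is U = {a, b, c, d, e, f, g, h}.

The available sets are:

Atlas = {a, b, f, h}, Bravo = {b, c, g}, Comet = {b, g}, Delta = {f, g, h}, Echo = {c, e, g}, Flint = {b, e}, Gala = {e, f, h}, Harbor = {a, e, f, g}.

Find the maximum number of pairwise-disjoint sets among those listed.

2

Comet, Gala are pairwise disjoint (Comet={b,g}; Gala={e,f,h}).
Every remaining set overlaps one of these, and no 3 of the listed sets are pairwise disjoint, so 2 is the maximum.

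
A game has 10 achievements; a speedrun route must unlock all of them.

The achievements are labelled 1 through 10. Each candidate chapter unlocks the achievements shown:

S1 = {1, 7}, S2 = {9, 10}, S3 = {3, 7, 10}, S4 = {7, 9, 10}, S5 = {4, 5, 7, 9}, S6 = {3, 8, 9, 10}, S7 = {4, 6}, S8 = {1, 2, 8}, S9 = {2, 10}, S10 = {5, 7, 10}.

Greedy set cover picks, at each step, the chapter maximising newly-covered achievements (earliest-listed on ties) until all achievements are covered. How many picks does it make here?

Greedy: pick S5 (covers 4 new) → pick S6 (covers 3 new) → pick S8 (covers 2 new) → pick S7 (covers 1 new). Total picks: 4.

4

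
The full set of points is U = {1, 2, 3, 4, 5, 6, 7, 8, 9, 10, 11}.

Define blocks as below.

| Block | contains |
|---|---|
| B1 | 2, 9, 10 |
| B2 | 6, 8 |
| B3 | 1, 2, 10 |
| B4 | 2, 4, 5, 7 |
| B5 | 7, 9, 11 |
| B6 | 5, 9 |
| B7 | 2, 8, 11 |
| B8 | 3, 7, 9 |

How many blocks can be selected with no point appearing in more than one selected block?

B2, B3, B5 are pairwise disjoint (B2={6,8}; B3={1,2,10}; B5={7,9,11}).
Every remaining block overlaps one of these, and no 4 of the listed blocks are pairwise disjoint, so 3 is the maximum.

3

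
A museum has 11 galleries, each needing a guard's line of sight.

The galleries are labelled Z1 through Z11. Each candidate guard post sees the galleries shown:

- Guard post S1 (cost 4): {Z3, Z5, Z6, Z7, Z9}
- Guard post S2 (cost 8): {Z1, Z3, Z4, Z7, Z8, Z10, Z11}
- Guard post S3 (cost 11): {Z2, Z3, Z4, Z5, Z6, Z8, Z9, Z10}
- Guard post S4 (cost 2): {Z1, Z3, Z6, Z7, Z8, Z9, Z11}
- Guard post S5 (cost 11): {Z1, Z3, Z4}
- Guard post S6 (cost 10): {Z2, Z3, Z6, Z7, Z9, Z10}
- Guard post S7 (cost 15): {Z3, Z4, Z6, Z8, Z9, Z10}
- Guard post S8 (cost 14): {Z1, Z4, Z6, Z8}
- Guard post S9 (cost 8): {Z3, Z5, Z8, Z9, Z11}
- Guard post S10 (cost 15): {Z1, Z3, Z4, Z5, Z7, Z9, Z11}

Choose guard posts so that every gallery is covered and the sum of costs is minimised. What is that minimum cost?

13

S3, S4 together cover every gallery (S3 ∪ S4 = {Z1, Z2, Z3, Z4, Z5, Z6, Z7, Z8, Z9, Z10, Z11}); total cost 11 + 2 = 13.
No covering selection has total cost below 13.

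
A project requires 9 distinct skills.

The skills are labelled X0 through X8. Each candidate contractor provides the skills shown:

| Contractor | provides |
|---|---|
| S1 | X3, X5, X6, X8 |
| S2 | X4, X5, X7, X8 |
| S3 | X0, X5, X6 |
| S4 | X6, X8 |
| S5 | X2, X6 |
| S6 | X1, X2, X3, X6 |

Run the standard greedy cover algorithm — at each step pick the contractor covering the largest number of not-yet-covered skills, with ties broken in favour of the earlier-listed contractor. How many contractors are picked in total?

Greedy: pick S1 (covers 4 new) → pick S2 (covers 2 new) → pick S6 (covers 2 new) → pick S3 (covers 1 new). Total picks: 4.
(The true minimum cover uses only 3 contractors, so greedy is not optimal here.)

4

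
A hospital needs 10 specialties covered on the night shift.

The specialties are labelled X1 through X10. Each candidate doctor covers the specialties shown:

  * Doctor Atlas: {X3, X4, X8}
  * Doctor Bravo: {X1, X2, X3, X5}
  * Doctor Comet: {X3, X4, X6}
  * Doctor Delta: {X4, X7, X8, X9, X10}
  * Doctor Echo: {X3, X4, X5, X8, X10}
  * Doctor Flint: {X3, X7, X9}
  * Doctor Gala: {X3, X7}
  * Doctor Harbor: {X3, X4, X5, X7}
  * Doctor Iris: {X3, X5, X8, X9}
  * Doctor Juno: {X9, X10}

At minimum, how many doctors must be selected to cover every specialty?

Bravo and Comet and Delta together: Bravo ∪ Comet ∪ Delta = {X1, X2, X3, X4, X5, X6, X7, X8, X9, X10} — every specialty is covered.
Only Bravo contains X1, so Bravo is forced; the remaining 6 specialties need at least 2 more doctors (each remaining doctor adds at most 5) — so at least 3 doctors are needed, and 3 is optimal.

3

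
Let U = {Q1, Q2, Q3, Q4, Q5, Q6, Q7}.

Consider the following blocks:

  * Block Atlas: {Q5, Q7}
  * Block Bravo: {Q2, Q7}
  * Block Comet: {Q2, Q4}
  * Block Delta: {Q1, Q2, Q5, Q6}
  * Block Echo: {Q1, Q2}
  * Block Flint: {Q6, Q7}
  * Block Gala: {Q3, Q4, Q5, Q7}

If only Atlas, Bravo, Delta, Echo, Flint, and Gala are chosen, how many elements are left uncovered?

0

Union of Atlas, Bravo, Delta, Echo, Flint, Gala = {Q1, Q2, Q3, Q4, Q5, Q6, Q7} — that's every element, so 0 are uncovered.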